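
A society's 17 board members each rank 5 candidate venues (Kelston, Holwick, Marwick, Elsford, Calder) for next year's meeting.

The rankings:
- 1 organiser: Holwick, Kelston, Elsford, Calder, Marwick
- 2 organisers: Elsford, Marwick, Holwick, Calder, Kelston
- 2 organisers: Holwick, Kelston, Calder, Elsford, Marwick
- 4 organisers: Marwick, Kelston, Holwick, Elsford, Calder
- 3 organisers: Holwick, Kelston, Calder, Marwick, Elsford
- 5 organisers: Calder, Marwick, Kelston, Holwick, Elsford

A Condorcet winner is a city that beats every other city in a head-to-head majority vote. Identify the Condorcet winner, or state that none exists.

Pairwise majorities:
Kelston–Holwick: Kelston 9–8.
Kelston vs Marwick: Marwick wins 11–6.
Kelston vs Elsford: Kelston, 15–2.
Kelston vs Calder: Kelston wins 10–7.
Holwick–Marwick: Marwick 11–6.
Holwick–Elsford: Holwick 15–2.
Holwick vs Calder: Holwick preferred on 1+2+2+4+3 = 12 ballots; Holwick wins 12–5.
Marwick vs Elsford: 4+3+5 = 12 for Marwick, 5 for Elsford — Marwick by 12–5.
Marwick vs Calder: Calder, 11–6.
Elsford vs Calder: Calder, 10–7.
No city is unbeaten: Kelston loses to Marwick; Holwick loses to Kelston; Marwick loses to Calder; Elsford loses to Kelston; Calder loses to Kelston. In particular Kelston → Calder → Marwick → Kelston is a majority cycle — no Condorcet winner exists.

none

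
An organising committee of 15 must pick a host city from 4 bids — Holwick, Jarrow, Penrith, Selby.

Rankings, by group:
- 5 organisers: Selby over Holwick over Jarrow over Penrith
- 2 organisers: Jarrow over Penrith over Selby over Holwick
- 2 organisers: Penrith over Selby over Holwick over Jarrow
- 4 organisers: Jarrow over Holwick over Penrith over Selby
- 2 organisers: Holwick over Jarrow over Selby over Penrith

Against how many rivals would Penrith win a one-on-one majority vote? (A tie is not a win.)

Penrith against each rival (15 organisers):
Penrith–Holwick: Holwick 11–4.
Penrith vs Jarrow: Jarrow wins 13–2.
Penrith vs Selby: Penrith wins 8–7.
Penrith beats Selby; loses to Holwick, Jarrow — 1 pairwise win.

1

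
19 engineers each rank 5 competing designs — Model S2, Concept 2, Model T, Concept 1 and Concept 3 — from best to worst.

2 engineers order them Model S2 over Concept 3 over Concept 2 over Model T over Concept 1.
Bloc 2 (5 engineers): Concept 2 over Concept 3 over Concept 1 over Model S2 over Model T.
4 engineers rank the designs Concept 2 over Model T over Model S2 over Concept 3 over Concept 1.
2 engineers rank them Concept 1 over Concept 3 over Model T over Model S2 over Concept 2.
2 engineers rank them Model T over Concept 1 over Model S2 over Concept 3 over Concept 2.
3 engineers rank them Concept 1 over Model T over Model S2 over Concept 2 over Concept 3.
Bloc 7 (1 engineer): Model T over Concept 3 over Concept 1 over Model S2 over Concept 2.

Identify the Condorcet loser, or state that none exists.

Head-to-head results (19 engineers):
Model S2 vs Concept 2: Model S2 preferred on 2+2+2+3+1 = 10 ballots; Model S2 wins 10–9.
Model S2 vs Model T: 7 to 12, Model T.
Model S2 vs Concept 1: 2+4 = 6 for Model S2, 13 for Concept 1 — Concept 1 by 13–6.
Model S2 vs Concept 3: Model S2 wins 11–8.
Concept 2–Model T: Concept 2 11–8.
Concept 2–Concept 1: Concept 2 11–8.
Concept 2 vs Concept 3: Concept 2, 12–7.
Model T vs Concept 1: Model T is ranked higher on 2+4+2+1 = 9 ballots, Concept 1 on 10. Concept 1 wins 10–9.
Model T–Concept 3: Model T 10–9.
Concept 1 vs Concept 3: 7 to 12, Concept 3.
Each design has at least one pairwise win (Model S2 beats Concept 2; Concept 2 beats Model T; Model T beats Model S2; Concept 1 beats Model S2; Concept 3 beats Concept 1) — no Condorcet loser.

none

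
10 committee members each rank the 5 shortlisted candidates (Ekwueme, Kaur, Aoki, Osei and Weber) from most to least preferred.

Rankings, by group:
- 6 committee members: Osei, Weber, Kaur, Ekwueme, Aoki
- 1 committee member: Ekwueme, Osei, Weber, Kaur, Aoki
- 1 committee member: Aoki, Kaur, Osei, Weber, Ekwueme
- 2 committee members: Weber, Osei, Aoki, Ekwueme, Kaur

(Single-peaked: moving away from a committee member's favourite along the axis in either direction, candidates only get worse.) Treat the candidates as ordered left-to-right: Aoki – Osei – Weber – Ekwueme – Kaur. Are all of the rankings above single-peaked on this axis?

Axis positions: Aoki=1, Osei=2, Weber=3, Ekwueme=4, Kaur=5.
Group 1: ranking walks positions 2-3-5-4-1; Kaur is ranked above Ekwueme even though Ekwueme lies between Kaur and the peak Osei on the axis — preferences dip and rise again. Not single-peaked.
Group 2: ranking walks positions 4-2-3-5-1; Osei is ranked above Weber even though Weber lies between Osei and the peak Ekwueme on the axis — preferences dip and rise again. Not single-peaked.
Group 3: ranking walks positions 1-5-2-3-4; Kaur is ranked above Osei even though Osei lies between Kaur and the peak Aoki on the axis — preferences dip and rise again. Not single-peaked.
Group 4 (peak Weber at position 3): ranking walks positions 3-2-1-4-5, expanding outward from the peak — single-peaked.
Group 1 violates single-peakedness, so the profile is not single-peaked on this axis.

no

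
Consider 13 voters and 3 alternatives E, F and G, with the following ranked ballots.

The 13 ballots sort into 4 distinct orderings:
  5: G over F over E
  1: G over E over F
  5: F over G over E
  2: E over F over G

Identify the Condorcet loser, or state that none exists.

Pairwise majorities:
E vs F: 3 to 10, F.
E vs G: E is ranked higher on 2 ballots, G on 11. G wins 11–2.
F vs G: F, 7–6.
E is beaten in every head-to-head and is the Condorcet loser.

E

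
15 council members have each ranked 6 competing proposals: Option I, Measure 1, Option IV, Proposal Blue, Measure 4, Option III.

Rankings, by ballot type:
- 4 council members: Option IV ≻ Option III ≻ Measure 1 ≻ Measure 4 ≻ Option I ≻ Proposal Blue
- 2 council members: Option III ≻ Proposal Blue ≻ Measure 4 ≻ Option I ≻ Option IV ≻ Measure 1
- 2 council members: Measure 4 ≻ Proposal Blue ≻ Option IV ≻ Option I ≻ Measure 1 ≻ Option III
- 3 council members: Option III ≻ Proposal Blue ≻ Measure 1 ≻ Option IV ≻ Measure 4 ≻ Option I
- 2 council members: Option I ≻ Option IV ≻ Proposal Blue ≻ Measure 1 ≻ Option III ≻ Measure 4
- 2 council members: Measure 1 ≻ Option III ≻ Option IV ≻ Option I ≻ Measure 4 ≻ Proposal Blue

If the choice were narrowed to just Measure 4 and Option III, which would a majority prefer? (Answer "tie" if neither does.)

Option III

Ballots ranking Measure 4 above Option III: 2.
Ballots ranking Option III above Measure 4: 15 − 2 = 13.
Option III wins the head-to-head 13–2.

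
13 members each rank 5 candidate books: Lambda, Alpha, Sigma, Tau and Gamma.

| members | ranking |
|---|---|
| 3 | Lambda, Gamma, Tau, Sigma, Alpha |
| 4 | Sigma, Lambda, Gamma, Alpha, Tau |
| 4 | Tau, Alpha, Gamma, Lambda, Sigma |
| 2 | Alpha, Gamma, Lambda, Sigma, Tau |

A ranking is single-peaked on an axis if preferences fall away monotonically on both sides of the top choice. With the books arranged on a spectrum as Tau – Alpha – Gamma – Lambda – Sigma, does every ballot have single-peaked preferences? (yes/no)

no

Axis positions: Tau=1, Alpha=2, Gamma=3, Lambda=4, Sigma=5.
Ballot type 1: ranking walks positions 4-3-1-5-2; Tau is ranked above Alpha even though Alpha lies between Tau and the peak Lambda on the axis — preferences dip and rise again. Not single-peaked.
Ballot type 2 (peak Sigma at position 5): ranking walks positions 5-4-3-2-1, expanding outward from the peak — single-peaked.
Ballot type 3 (peak Tau at position 1): ranking walks positions 1-2-3-4-5, expanding outward from the peak — single-peaked.
Ballot type 4 (peak Alpha at position 2): ranking walks positions 2-3-4-5-1, expanding outward from the peak — single-peaked.
Ballot type 1 violates single-peakedness, so the profile is not single-peaked on this axis.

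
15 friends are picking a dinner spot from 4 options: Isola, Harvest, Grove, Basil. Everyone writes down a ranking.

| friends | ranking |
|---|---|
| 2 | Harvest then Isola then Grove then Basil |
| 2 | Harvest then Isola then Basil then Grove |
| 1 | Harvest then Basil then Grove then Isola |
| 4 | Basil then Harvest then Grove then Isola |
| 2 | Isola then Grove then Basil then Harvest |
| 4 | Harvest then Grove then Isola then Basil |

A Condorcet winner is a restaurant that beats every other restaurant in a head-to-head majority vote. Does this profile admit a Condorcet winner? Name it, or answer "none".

Harvest

Check each pair by majority over 15 ballots:
Isola vs Harvest: Isola preferred on 2 ballots; Harvest wins 13–2.
Isola vs Grove: 2+2+2 = 6 for Isola, 9 for Grove — Grove by 9–6.
Isola vs Basil: 2+2+2+4 = 10 for Isola, 5 for Basil — Isola by 10–5.
Harvest vs Grove: Harvest is ranked higher on 2+2+1+4+4 = 13 ballots, Grove on 2. Harvest wins 13–2.
Harvest vs Basil: Harvest preferred on 2+2+1+4 = 9 ballots; Harvest wins 9–6.
Grove vs Basil: 2+2+4 = 8 for Grove, 7 for Basil — Grove by 8–7.
Harvest beats each of Isola, Grove, Basil — Harvest is the Condorcet winner.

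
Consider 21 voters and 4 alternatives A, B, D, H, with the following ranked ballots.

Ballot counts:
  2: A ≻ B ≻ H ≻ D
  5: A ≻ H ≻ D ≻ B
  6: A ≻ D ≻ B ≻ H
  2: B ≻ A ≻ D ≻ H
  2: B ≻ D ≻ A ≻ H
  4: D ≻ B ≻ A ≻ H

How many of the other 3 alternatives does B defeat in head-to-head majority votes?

1

B against each rival (21 voters):
B vs A: A, 13–8.
B vs D: D wins 15–6.
B vs H: B preferred on 2+6+2+2+4 = 16 ballots; B wins 16–5.
B beats H; loses to A, D — 1 pairwise win.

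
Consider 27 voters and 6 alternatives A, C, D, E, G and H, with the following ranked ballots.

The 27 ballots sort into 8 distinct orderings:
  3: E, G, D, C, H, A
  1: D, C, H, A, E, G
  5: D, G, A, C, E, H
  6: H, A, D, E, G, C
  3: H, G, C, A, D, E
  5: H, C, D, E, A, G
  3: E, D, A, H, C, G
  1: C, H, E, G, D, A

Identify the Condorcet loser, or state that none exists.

none

Pairwise majorities:
A vs C: A preferred on 5+6+3 = 14 ballots; A wins 14–13.
A vs D: A preferred on 6+3 = 9 ballots; D wins 18–9.
A vs E: A, 15–12.
A vs G: A preferred on 1+6+5+3 = 15 ballots; A wins 15–12.
A vs H: A is ranked higher on 5+3 = 8 ballots, H on 19. H wins 19–8.
C–D: D 18–9.
C vs E: C preferred on 1+5+3+5+1 = 15 ballots; C wins 15–12.
C vs G: 1+5+3+1 = 10 for C, 17 for G — G by 17–10.
C vs H: H wins 17–10.
D vs E: D is ranked higher on 1+5+6+3+5 = 20 ballots, E on 7. D wins 20–7.
D vs G: D is ranked higher on 1+5+6+5+3 = 20 ballots, G on 7. D wins 20–7.
D vs H: 12 to 15, H.
E vs G: E, 19–8.
E vs H: H, 16–11.
G vs H: H, 19–8.
Every alternative wins at least one matchup (A beats C; C beats E; D beats A; E beats G; G beats C; H beats A), so there is no Condorcet loser.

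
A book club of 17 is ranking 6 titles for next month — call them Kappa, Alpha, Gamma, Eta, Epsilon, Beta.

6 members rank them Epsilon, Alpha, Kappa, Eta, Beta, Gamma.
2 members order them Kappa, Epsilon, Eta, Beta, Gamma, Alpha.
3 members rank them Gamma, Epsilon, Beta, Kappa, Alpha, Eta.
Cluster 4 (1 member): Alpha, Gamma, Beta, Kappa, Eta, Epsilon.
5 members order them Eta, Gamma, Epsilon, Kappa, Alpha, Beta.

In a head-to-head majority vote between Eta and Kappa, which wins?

Ballots ranking Eta above Kappa: 5.
Ballots ranking Kappa above Eta: 17 − 5 = 12.
Kappa wins the head-to-head 12–5.

Kappa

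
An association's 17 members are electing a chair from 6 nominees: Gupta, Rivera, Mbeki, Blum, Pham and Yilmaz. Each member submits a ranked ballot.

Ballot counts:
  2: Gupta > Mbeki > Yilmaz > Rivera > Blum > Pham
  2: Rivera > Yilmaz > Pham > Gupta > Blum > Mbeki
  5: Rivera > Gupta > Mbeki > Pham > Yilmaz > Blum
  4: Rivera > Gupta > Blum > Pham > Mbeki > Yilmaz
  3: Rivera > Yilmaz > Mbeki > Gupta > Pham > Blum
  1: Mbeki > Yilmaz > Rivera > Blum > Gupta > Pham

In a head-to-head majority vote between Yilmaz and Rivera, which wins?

Ballots ranking Yilmaz above Rivera: 2 + 1 = 3.
Ballots ranking Rivera above Yilmaz: 17 − 3 = 14.
Rivera wins the head-to-head 14–3.

Rivera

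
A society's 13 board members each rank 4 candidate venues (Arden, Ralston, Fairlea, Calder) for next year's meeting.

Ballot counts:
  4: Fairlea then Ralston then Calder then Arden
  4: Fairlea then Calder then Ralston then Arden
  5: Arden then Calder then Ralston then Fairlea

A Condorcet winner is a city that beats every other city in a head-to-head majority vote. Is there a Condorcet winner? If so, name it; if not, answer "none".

Fairlea

Check each pair by majority over 13 ballots:
Arden vs Ralston: Arden preferred on 5 ballots; Ralston wins 8–5.
Arden vs Fairlea: Arden is ranked higher on 5 ballots, Fairlea on 8. Fairlea wins 8–5.
Arden vs Calder: Arden is ranked higher on 5 ballots, Calder on 8. Calder wins 8–5.
Ralston vs Fairlea: Ralston preferred on 5 ballots; Fairlea wins 8–5.
Ralston vs Calder: 4 for Ralston, 9 for Calder — Calder by 9–4.
Fairlea vs Calder: Fairlea preferred on 4+4 = 8 ballots; Fairlea wins 8–5.
Only Fairlea has no losses; Fairlea is the Condorcet winner.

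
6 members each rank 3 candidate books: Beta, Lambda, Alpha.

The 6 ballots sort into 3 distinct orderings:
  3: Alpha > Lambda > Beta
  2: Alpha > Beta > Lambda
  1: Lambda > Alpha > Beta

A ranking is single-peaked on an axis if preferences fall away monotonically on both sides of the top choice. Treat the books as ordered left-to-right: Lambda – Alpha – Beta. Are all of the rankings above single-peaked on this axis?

Axis positions: Lambda=1, Alpha=2, Beta=3.
Bloc 1 (peak Alpha at position 2): ranking walks positions 2-1-3, expanding outward from the peak — single-peaked.
Bloc 2 (peak Alpha at position 2): ranking walks positions 2-3-1, expanding outward from the peak — single-peaked.
Bloc 3 (peak Lambda at position 1): ranking walks positions 1-2-3, expanding outward from the peak — single-peaked.
Every ranking is single-peaked on this axis.

yes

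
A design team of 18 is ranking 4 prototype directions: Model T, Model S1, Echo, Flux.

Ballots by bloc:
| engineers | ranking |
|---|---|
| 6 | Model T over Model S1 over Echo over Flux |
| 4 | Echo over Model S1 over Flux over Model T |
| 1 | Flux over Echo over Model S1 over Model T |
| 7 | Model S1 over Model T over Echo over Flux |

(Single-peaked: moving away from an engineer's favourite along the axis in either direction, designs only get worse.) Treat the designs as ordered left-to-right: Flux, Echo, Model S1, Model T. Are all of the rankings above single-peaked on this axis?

Axis positions: Flux=1, Echo=2, Model S1=3, Model T=4.
Bloc 1 (peak Model T at position 4): ranking walks positions 4-3-2-1, expanding outward from the peak — single-peaked.
Bloc 2 (peak Echo at position 2): ranking walks positions 2-3-1-4, expanding outward from the peak — single-peaked.
Bloc 3 (peak Flux at position 1): ranking walks positions 1-2-3-4, expanding outward from the peak — single-peaked.
Bloc 4 (peak Model S1 at position 3): ranking walks positions 3-4-2-1, expanding outward from the peak — single-peaked.
Every ranking is single-peaked on this axis.

yes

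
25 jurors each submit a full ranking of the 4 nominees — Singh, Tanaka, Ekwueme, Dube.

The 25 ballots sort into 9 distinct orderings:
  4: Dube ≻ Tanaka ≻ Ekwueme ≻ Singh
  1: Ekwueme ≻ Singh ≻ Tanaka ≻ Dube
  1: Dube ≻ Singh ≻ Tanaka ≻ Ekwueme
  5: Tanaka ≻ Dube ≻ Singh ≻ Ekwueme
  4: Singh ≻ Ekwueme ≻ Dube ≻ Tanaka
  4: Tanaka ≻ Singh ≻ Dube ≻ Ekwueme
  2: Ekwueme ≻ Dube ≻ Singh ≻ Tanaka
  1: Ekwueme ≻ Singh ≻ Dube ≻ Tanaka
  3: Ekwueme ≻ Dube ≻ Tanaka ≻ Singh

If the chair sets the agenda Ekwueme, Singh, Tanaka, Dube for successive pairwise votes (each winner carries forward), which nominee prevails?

Round 1: Ekwueme vs Singh — 11–14, Singh advances.
Round 2: Singh vs Tanaka — 9–16, Tanaka advances.
Round 3: Tanaka vs Dube — 10–15, Dube advances.
Dube survives the agenda.

Dube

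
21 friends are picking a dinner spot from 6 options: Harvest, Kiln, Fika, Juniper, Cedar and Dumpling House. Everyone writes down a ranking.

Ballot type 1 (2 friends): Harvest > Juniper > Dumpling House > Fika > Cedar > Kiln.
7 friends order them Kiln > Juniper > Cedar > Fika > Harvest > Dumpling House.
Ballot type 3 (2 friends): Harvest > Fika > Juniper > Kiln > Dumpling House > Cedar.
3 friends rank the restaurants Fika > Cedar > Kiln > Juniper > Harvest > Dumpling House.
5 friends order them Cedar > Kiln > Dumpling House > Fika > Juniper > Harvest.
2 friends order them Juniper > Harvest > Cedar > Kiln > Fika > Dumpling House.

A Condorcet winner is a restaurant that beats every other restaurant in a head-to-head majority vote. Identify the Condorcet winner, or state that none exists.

none

Head-to-head results (21 friends):
Harvest vs Kiln: Kiln, 15–6.
Harvest vs Fika: Fika, 15–6.
Harvest vs Juniper: Juniper wins 17–4.
Harvest vs Cedar: Cedar wins 15–6.
Harvest–Dumpling House: Harvest 16–5.
Kiln–Fika: Kiln 14–7.
Kiln vs Juniper: Kiln wins 15–6.
Kiln vs Cedar: Cedar, 12–9.
Kiln vs Dumpling House: Kiln, 19–2.
Fika vs Juniper: Juniper, 11–10.
Fika–Cedar: Cedar 14–7.
Fika vs Dumpling House: Fika, 14–7.
Juniper vs Cedar: Juniper, 13–8.
Juniper vs Dumpling House: Juniper wins 16–5.
Cedar vs Dumpling House: Cedar, 17–4.
Every restaurant loses at least once (Harvest loses to Kiln; Kiln loses to Cedar; Fika loses to Kiln; Juniper loses to Kiln; Cedar loses to Juniper; Dumpling House loses to Harvest). The majority relation contains the cycle Kiln > Juniper > Cedar > Kiln, so there is no Condorcet winner.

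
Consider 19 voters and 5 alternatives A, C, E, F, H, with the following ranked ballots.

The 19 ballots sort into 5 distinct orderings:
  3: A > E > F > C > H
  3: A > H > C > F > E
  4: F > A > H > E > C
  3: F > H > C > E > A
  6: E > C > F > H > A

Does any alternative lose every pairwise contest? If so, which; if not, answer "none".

Pairwise majorities:
A vs C: 3+3+4 = 10 for A, 9 for C — A by 10–9.
A vs E: A wins 10–9.
A–F: F 13–6.
A vs H: A preferred on 3+3+4 = 10 ballots; A wins 10–9.
C vs E: E wins 13–6.
C vs F: F, 10–9.
C–H: H 10–9.
E vs F: F wins 10–9.
E vs H: H, 10–9.
F–H: F 16–3.
Only C has no wins; C is the Condorcet loser.

C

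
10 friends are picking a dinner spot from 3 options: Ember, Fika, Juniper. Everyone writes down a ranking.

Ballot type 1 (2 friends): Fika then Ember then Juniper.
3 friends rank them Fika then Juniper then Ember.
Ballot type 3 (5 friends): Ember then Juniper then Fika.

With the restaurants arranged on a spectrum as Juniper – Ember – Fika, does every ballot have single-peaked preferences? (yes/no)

no

Axis positions: Juniper=1, Ember=2, Fika=3.
Ballot type 1 (peak Fika at position 3): ranking walks positions 3-2-1, expanding outward from the peak — single-peaked.
Ballot type 2: ranking walks positions 3-1-2; Juniper is ranked above Ember even though Ember lies between Juniper and the peak Fika on the axis — preferences dip and rise again. Not single-peaked.
Ballot type 3 (peak Ember at position 2): ranking walks positions 2-1-3, expanding outward from the peak — single-peaked.
Ballot type 2 violates single-peakedness, so the profile is not single-peaked on this axis.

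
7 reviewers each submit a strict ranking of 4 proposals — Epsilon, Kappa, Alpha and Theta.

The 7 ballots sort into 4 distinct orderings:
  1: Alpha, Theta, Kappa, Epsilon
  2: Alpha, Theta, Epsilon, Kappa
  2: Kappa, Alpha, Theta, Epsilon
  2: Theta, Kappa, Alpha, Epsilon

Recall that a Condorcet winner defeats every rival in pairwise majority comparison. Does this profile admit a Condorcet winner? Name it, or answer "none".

none

Pairwise majorities:
Epsilon vs Kappa: Epsilon preferred on 2 ballots; Kappa wins 5–2.
Epsilon vs Alpha: 0 to 7, Alpha.
Epsilon vs Theta: 0 to 7, Theta.
Kappa vs Alpha: Kappa preferred on 2+2 = 4 ballots; Kappa wins 4–3.
Kappa vs Theta: 2 for Kappa, 5 for Theta — Theta by 5–2.
Alpha vs Theta: Alpha preferred on 1+2+2 = 5 ballots; Alpha wins 5–2.
No project is unbeaten: Epsilon loses to Kappa; Kappa loses to Theta; Alpha loses to Kappa; Theta loses to Alpha. In particular Kappa → Alpha → Theta → Kappa is a majority cycle — no Condorcet winner exists.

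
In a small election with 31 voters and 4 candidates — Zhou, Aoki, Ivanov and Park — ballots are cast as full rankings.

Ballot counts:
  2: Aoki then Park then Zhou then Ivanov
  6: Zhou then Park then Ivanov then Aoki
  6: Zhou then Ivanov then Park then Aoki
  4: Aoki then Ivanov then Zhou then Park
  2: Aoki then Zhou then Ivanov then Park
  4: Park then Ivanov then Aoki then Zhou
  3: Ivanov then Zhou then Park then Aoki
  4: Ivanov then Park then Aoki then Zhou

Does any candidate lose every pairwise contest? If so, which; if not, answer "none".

Head-to-head results (31 voters):
Zhou vs Aoki: 6+6+3 = 15 for Zhou, 16 for Aoki — Aoki by 16–15.
Zhou vs Ivanov: 2+6+6+2 = 16 for Zhou, 15 for Ivanov — Zhou by 16–15.
Zhou–Park: Zhou 21–10.
Aoki vs Ivanov: 2+4+2 = 8 for Aoki, 23 for Ivanov — Ivanov by 23–8.
Aoki–Park: Park 23–8.
Ivanov vs Park: Ivanov wins 19–12.
No candidate is winless: Zhou beats Ivanov; Aoki beats Zhou; Ivanov beats Aoki; Park beats Aoki. There is no Condorcet loser.

none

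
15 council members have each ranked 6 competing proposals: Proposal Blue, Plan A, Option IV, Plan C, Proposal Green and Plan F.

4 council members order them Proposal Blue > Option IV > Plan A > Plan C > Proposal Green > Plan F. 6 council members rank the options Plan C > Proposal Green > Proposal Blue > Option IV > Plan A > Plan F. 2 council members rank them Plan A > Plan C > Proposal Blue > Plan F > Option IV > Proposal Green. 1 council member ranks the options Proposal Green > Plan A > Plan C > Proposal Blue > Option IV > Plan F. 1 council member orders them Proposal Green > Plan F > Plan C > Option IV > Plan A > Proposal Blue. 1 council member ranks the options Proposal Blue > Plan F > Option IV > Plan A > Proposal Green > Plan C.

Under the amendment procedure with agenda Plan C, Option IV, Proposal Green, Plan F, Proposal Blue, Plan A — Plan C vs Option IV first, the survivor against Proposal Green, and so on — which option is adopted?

Plan A

Round 1: Plan C vs Option IV — 10–5, Plan C advances.
Round 2: Plan C vs Proposal Green — 12–3, Plan C advances.
Round 3: Plan C vs Plan F — 13–2, Plan C advances.
Round 4: Plan C vs Proposal Blue — 10–5, Plan C advances.
Round 5: Plan C vs Plan A — 7–8, Plan A advances.
Plan A survives the agenda.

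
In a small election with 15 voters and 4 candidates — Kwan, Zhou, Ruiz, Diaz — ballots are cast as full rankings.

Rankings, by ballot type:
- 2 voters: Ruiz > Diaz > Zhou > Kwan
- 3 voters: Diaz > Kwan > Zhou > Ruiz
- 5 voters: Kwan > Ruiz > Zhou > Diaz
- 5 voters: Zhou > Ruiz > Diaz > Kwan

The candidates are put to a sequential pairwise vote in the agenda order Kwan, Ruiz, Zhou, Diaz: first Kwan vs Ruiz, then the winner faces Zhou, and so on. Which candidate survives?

Round 1: Kwan vs Ruiz — 8–7, Kwan advances.
Round 2: Kwan vs Zhou — 8–7, Kwan advances.
Round 3: Kwan vs Diaz — 5–10, Diaz advances.
The agenda winner is Diaz.

Diaz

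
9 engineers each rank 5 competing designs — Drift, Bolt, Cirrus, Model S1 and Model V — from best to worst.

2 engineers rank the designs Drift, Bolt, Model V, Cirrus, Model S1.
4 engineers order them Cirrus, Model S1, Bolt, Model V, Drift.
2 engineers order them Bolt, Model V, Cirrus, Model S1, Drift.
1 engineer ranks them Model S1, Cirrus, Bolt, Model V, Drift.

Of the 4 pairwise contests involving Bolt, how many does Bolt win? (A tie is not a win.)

Bolt against each rival (9 engineers):
Bolt vs Drift: Bolt wins 7–2.
Bolt–Cirrus: Cirrus 5–4.
Bolt vs Model S1: Model S1, 5–4.
Bolt vs Model V: Bolt, 9–0.
Bolt beats Drift, Model V; loses to Cirrus, Model S1 — 2 pairwise wins.

2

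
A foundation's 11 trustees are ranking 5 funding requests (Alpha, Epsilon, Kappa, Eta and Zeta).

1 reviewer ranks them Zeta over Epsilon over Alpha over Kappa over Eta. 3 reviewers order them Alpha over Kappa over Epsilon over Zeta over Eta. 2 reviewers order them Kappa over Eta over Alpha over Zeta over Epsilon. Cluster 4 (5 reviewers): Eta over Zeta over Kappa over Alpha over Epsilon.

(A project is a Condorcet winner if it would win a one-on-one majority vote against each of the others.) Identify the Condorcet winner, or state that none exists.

Head-to-head results (11 reviewers):
Alpha vs Epsilon: 10 to 1, Alpha.
Alpha vs Kappa: Alpha is ranked higher on 1+3 = 4 ballots, Kappa on 7. Kappa wins 7–4.
Alpha vs Eta: Eta wins 7–4.
Alpha vs Zeta: Alpha preferred on 3+2 = 5 ballots; Zeta wins 6–5.
Epsilon vs Kappa: 1 for Epsilon, 10 for Kappa — Kappa by 10–1.
Epsilon vs Eta: Epsilon preferred on 1+3 = 4 ballots; Eta wins 7–4.
Epsilon vs Zeta: Zeta wins 8–3.
Kappa–Eta: Kappa 6–5.
Kappa–Zeta: Zeta 6–5.
Eta vs Zeta: Eta wins 7–4.
No project is unbeaten: Alpha loses to Kappa; Epsilon loses to Alpha; Kappa loses to Zeta; Eta loses to Kappa; Zeta loses to Eta. In particular Kappa → Eta → Zeta → Kappa is a majority cycle — no Condorcet winner exists.

none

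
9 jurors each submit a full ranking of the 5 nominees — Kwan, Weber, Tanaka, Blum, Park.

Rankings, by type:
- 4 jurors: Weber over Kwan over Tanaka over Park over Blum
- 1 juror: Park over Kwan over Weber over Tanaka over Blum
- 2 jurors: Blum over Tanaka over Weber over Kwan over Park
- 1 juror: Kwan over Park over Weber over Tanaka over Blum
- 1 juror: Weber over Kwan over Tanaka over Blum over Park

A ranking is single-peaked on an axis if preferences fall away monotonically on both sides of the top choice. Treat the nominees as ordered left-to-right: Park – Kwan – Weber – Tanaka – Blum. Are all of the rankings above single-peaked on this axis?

yes

Axis positions: Park=1, Kwan=2, Weber=3, Tanaka=4, Blum=5.
Type 1 (peak Weber at position 3): ranking walks positions 3-2-4-1-5, expanding outward from the peak — single-peaked.
Type 2 (peak Park at position 1): ranking walks positions 1-2-3-4-5, expanding outward from the peak — single-peaked.
Type 3 (peak Blum at position 5): ranking walks positions 5-4-3-2-1, expanding outward from the peak — single-peaked.
Type 4 (peak Kwan at position 2): ranking walks positions 2-1-3-4-5, expanding outward from the peak — single-peaked.
Type 5 (peak Weber at position 3): ranking walks positions 3-2-4-5-1, expanding outward from the peak — single-peaked.
Every ranking is single-peaked on this axis.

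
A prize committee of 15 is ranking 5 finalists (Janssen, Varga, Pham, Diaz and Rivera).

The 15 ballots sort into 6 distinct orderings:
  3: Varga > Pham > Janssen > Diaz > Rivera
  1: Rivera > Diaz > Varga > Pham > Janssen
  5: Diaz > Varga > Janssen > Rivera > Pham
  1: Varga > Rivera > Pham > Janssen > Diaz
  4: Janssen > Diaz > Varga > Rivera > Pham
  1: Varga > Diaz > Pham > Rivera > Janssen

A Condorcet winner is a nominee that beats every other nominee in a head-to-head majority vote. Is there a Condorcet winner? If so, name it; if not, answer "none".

Head-to-head results (15 jurors):
Janssen vs Varga: Janssen is ranked higher on 4 ballots, Varga on 11. Varga wins 11–4.
Janssen vs Pham: Janssen preferred on 5+4 = 9 ballots; Janssen wins 9–6.
Janssen vs Diaz: Janssen preferred on 3+1+4 = 8 ballots; Janssen wins 8–7.
Janssen vs Rivera: Janssen is ranked higher on 3+5+4 = 12 ballots, Rivera on 3. Janssen wins 12–3.
Varga vs Pham: 3+1+5+1+4+1 = 15 for Varga, 0 for Pham — Varga by 15–0.
Varga vs Diaz: 5 to 10, Diaz.
Varga vs Rivera: 3+5+1+4+1 = 14 for Varga, 1 for Rivera — Varga by 14–1.
Pham vs Diaz: 3+1 = 4 for Pham, 11 for Diaz — Diaz by 11–4.
Pham vs Rivera: Pham preferred on 3+1 = 4 ballots; Rivera wins 11–4.
Diaz vs Rivera: Diaz is ranked higher on 3+5+4+1 = 13 ballots, Rivera on 2. Diaz wins 13–2.
Each nominee drops at least one matchup (Janssen loses to Varga; Varga loses to Diaz; Pham loses to Janssen; Diaz loses to Janssen; Rivera loses to Janssen); the cycle Janssen > Diaz > Varga > Janssen rules out a Condorcet winner.

none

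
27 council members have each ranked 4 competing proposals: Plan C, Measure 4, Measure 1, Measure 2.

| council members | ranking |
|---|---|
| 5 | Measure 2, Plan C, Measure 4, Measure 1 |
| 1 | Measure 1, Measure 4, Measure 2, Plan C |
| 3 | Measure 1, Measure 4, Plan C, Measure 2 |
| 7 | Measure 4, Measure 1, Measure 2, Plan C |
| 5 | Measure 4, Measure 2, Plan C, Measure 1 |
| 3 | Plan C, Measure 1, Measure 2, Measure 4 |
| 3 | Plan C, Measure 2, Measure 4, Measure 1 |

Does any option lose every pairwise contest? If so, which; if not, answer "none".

Pairwise majorities:
Plan C vs Measure 4: Plan C preferred on 5+3+3 = 11 ballots; Measure 4 wins 16–11.
Plan C vs Measure 1: 16 to 11, Plan C.
Plan C vs Measure 2: 9 to 18, Measure 2.
Measure 4 vs Measure 1: Measure 4 is ranked higher on 5+7+5+3 = 20 ballots, Measure 1 on 7. Measure 4 wins 20–7.
Measure 4 vs Measure 2: Measure 4 wins 16–11.
Measure 1 vs Measure 2: Measure 1 is ranked higher on 1+3+7+3 = 14 ballots, Measure 2 on 13. Measure 1 wins 14–13.
Every option wins at least one matchup (Plan C beats Measure 1; Measure 4 beats Plan C; Measure 1 beats Measure 2; Measure 2 beats Plan C), so there is no Condorcet loser.

none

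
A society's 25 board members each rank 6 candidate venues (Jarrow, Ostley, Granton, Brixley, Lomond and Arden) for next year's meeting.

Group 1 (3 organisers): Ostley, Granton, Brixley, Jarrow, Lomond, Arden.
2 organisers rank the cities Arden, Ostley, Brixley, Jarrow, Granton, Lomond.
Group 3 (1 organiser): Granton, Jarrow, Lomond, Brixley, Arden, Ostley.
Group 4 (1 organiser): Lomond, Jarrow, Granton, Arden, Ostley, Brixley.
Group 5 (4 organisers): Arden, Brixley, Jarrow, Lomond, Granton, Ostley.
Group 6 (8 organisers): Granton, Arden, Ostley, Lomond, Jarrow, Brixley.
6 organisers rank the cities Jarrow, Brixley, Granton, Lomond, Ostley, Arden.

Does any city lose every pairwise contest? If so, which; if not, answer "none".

Pairwise majorities:
Jarrow vs Ostley: 1+1+4+6 = 12 for Jarrow, 13 for Ostley — Ostley by 13–12.
Jarrow vs Granton: Jarrow is ranked higher on 2+1+4+6 = 13 ballots, Granton on 12. Jarrow wins 13–12.
Jarrow vs Brixley: Jarrow preferred on 1+1+8+6 = 16 ballots; Jarrow wins 16–9.
Jarrow vs Lomond: Jarrow, 16–9.
Jarrow vs Arden: 11 to 14, Arden.
Ostley vs Granton: Ostley is ranked higher on 3+2 = 5 ballots, Granton on 20. Granton wins 20–5.
Ostley vs Brixley: Ostley is ranked higher on 3+2+1+8 = 14 ballots, Brixley on 11. Ostley wins 14–11.
Ostley vs Lomond: 13 to 12, Ostley.
Ostley vs Arden: 9 to 16, Arden.
Granton vs Brixley: Granton, 13–12.
Granton vs Lomond: Granton is ranked higher on 3+2+1+8+6 = 20 ballots, Lomond on 5. Granton wins 20–5.
Granton vs Arden: 3+1+1+8+6 = 19 for Granton, 6 for Arden — Granton by 19–6.
Brixley vs Lomond: Brixley, 15–10.
Brixley vs Arden: 3+1+6 = 10 for Brixley, 15 for Arden — Arden by 15–10.
Lomond–Arden: Arden 14–11.
Only Lomond has no wins; Lomond is the Condorcet loser.

Lomond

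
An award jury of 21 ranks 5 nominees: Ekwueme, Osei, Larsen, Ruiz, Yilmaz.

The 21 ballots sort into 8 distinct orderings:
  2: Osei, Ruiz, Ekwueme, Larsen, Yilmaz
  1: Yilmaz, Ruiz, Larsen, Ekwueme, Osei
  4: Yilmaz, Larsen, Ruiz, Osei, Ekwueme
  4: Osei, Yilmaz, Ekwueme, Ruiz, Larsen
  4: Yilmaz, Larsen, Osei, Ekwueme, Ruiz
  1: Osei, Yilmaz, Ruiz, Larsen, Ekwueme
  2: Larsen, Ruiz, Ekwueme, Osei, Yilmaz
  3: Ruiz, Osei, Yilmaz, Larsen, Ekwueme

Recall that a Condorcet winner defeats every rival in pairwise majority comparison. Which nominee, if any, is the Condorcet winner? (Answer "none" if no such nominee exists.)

none

Pairwise majorities:
Ekwueme vs Osei: Osei wins 18–3.
Ekwueme vs Larsen: Larsen, 15–6.
Ekwueme vs Ruiz: Ruiz, 13–8.
Ekwueme vs Yilmaz: 4 to 17, Yilmaz.
Osei vs Larsen: Larsen, 11–10.
Osei vs Ruiz: 11 to 10, Osei.
Osei vs Yilmaz: Osei is ranked higher on 2+4+1+2+3 = 12 ballots, Yilmaz on 9. Osei wins 12–9.
Larsen vs Ruiz: 10 to 11, Ruiz.
Larsen–Yilmaz: Yilmaz 17–4.
Ruiz vs Yilmaz: Ruiz preferred on 2+2+3 = 7 ballots; Yilmaz wins 14–7.
No nominee is unbeaten: Ekwueme loses to Osei; Osei loses to Larsen; Larsen loses to Ruiz; Ruiz loses to Osei; Yilmaz loses to Osei. In particular Osei beats Ruiz beats Larsen beats Osei is a majority cycle — no Condorcet winner exists.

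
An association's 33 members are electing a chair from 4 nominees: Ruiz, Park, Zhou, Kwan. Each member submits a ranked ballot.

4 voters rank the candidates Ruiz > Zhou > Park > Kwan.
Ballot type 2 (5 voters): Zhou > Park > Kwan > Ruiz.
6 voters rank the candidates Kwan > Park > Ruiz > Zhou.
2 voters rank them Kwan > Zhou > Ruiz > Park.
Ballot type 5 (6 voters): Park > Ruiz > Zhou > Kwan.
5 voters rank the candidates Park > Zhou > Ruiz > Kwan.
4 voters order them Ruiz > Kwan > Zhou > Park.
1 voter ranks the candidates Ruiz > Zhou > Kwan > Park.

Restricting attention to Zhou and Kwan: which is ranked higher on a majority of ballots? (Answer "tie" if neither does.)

Ballots ranking Zhou above Kwan: 4 + 5 + 6 + 5 + 1 = 21.
Ballots ranking Kwan above Zhou: 33 − 21 = 12.
Zhou wins the head-to-head 21–12.

Zhou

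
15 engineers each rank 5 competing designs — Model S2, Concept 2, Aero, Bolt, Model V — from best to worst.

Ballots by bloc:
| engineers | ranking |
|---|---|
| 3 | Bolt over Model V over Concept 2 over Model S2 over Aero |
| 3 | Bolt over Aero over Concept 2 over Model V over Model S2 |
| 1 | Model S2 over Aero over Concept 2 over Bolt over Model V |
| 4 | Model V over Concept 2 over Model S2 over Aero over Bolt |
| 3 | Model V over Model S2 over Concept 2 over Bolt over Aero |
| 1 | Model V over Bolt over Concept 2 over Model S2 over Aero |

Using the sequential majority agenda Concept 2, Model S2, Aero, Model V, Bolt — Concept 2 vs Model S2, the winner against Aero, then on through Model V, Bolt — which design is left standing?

Round 1: Concept 2 vs Model S2 — 11–4, Concept 2 advances.
Round 2: Concept 2 vs Aero — 11–4, Concept 2 advances.
Round 3: Concept 2 vs Model V — 4–11, Model V advances.
Round 4: Model V vs Bolt — 8–7, Model V advances.
The agenda winner is Model V.

Model V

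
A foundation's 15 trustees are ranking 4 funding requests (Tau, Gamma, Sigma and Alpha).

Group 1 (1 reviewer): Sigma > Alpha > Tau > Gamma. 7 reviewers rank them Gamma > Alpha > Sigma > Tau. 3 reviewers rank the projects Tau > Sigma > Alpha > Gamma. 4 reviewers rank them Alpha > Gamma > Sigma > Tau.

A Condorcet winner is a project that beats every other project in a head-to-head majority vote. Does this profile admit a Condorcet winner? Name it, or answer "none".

Check each pair by majority over 15 ballots:
Tau vs Gamma: 1+3 = 4 for Tau, 11 for Gamma — Gamma by 11–4.
Tau vs Sigma: Tau is ranked higher on 3 ballots, Sigma on 12. Sigma wins 12–3.
Tau vs Alpha: Tau is ranked higher on 3 ballots, Alpha on 12. Alpha wins 12–3.
Gamma vs Sigma: 11 to 4, Gamma.
Gamma vs Alpha: 7 for Gamma, 8 for Alpha — Alpha by 8–7.
Sigma vs Alpha: 4 to 11, Alpha.
Alpha defeats every rival head-to-head and is the Condorcet winner.

Alpha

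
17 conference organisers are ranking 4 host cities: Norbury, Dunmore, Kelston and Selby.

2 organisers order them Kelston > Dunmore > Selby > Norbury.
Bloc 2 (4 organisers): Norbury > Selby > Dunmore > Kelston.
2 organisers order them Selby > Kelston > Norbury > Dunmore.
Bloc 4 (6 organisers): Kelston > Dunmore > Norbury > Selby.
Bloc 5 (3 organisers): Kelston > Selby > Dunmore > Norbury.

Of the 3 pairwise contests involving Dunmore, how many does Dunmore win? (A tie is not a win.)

1

Dunmore against each rival (17 organisers):
Dunmore vs Norbury: Dunmore, 11–6.
Dunmore–Kelston: Kelston 13–4.
Dunmore vs Selby: Selby, 9–8.
Dunmore beats Norbury; loses to Kelston, Selby — 1 pairwise win.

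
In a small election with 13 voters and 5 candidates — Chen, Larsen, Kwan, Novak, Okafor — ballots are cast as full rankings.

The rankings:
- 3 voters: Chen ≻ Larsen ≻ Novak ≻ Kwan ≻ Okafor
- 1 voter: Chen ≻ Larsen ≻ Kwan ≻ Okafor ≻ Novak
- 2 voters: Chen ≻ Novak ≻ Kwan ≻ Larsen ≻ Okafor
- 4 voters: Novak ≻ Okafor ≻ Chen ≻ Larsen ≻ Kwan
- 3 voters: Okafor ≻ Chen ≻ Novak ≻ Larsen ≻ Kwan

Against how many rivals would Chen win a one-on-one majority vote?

Chen against each rival (13 voters):
Chen vs Larsen: Chen is ranked higher on 3+1+2+4+3 = 13 ballots, Larsen on 0. Chen wins 13–0.
Chen–Kwan: Chen 13–0.
Chen vs Novak: Chen wins 9–4.
Chen vs Okafor: Okafor, 7–6.
Chen beats Larsen, Kwan, Novak; loses to Okafor — 3 pairwise wins.

3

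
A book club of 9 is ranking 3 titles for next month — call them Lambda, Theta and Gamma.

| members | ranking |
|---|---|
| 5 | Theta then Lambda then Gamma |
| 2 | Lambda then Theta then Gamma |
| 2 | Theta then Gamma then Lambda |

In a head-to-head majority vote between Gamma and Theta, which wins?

Theta

No ballot ranks Gamma above Theta: 0.
Ballots ranking Theta above Gamma: 9 − 0 = 9.
Theta wins the head-to-head 9–0.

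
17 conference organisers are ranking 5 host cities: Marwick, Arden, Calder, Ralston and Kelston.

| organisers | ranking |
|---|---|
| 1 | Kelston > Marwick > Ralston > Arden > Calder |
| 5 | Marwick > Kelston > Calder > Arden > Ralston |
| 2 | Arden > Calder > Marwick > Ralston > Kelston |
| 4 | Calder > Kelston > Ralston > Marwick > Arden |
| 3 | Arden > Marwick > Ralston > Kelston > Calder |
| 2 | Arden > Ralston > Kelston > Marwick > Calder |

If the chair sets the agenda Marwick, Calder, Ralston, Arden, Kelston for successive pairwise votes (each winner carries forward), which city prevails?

Marwick

Round 1: Marwick vs Calder — 11–6, Marwick advances.
Round 2: Marwick vs Ralston — 11–6, Marwick advances.
Round 3: Marwick vs Arden — 10–7, Marwick advances.
Round 4: Marwick vs Kelston — 10–7, Marwick advances.
The agenda winner is Marwick.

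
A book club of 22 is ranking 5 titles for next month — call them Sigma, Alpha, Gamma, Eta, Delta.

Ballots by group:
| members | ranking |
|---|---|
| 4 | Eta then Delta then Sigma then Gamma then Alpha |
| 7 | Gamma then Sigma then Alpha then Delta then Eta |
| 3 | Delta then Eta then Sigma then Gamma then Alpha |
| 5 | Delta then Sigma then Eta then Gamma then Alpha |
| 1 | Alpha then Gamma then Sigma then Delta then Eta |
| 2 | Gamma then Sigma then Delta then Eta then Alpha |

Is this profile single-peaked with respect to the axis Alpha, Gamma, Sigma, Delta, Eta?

Axis positions: Alpha=1, Gamma=2, Sigma=3, Delta=4, Eta=5.
Group 1 (peak Eta at position 5): ranking walks positions 5-4-3-2-1, expanding outward from the peak — single-peaked.
Group 2 (peak Gamma at position 2): ranking walks positions 2-3-1-4-5, expanding outward from the peak — single-peaked.
Group 3 (peak Delta at position 4): ranking walks positions 4-5-3-2-1, expanding outward from the peak — single-peaked.
Group 4 (peak Delta at position 4): ranking walks positions 4-3-5-2-1, expanding outward from the peak — single-peaked.
Group 5 (peak Alpha at position 1): ranking walks positions 1-2-3-4-5, expanding outward from the peak — single-peaked.
Group 6 (peak Gamma at position 2): ranking walks positions 2-3-4-5-1, expanding outward from the peak — single-peaked.
Every ranking is single-peaked on this axis.

yes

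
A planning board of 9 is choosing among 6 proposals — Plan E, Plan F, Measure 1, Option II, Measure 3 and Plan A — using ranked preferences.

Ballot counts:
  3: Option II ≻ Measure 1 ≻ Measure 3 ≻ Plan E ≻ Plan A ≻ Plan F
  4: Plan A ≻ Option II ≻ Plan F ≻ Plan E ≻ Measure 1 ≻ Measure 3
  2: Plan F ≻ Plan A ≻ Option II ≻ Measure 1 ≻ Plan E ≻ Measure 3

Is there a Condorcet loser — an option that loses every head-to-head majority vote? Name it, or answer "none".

Measure 3

Pairwise majorities:
Plan E vs Plan F: Plan F, 6–3.
Plan E vs Measure 1: 4 for Plan E, 5 for Measure 1 — Measure 1 by 5–4.
Plan E vs Option II: 0 to 9, Option II.
Plan E–Measure 3: Plan E 6–3.
Plan E vs Plan A: Plan A, 6–3.
Plan F vs Measure 1: Plan F is ranked higher on 4+2 = 6 ballots, Measure 1 on 3. Plan F wins 6–3.
Plan F vs Option II: Plan F preferred on 2 ballots; Option II wins 7–2.
Plan F vs Measure 3: 6 to 3, Plan F.
Plan F vs Plan A: 2 to 7, Plan A.
Measure 1 vs Option II: Measure 1 preferred on 0 ballots; Option II wins 9–0.
Measure 1 vs Measure 3: Measure 1 is ranked higher on 3+4+2 = 9 ballots, Measure 3 on 0. Measure 1 wins 9–0.
Measure 1 vs Plan A: 3 for Measure 1, 6 for Plan A — Plan A by 6–3.
Option II vs Measure 3: Option II, 9–0.
Option II vs Plan A: Option II preferred on 3 ballots; Plan A wins 6–3.
Measure 3 vs Plan A: Measure 3 is ranked higher on 3 ballots, Plan A on 6. Plan A wins 6–3.
Measure 3 is beaten in every head-to-head and is the Condorcet loser.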